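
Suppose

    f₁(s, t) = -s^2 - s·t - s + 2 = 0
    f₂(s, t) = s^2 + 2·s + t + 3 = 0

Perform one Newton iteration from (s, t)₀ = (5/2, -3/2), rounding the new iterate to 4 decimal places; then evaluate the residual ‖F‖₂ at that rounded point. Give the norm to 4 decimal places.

5.0972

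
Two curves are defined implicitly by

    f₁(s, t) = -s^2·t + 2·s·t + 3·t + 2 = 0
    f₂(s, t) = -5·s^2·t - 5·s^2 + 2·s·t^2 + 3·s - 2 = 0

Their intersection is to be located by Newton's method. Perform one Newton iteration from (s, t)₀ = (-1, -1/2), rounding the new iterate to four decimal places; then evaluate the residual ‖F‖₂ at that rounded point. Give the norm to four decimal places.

2.2361

At (-1, -1/2): F = (2.0000, -8.0000).
Jacobian J = [[-2·s·t + 2·t, -s^2 + 2·s + 3], [-10·s·t - 10·s + 2·t^2 + 3, -5·s^2 + 4·s·t]].
At the point, J = [[-2.0000, 0.0000], [8.5000, -3.0000]] (det J = 6.0000).
Solving J·Δ = −F gives Δ = (1.0000, 0.1667).
Then the next iterate is (s, t)₁ = (0.0000, -0.3333).
Re-evaluating at (0.0000, -0.3333): F = (1.0001, -2.0000), so ‖F‖₂ = 2.2361.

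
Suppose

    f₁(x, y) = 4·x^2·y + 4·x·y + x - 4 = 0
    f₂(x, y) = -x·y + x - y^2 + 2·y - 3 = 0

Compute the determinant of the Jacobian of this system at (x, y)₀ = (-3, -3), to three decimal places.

J = [[8·x·y + 4·y + 1, 4·x^2 + 4·x], [-y + 1, -x - 2·y + 2]].
At the point, J = [[61.000, 24.000], [4.000, 11.000]].
det J = 575.000.

575.000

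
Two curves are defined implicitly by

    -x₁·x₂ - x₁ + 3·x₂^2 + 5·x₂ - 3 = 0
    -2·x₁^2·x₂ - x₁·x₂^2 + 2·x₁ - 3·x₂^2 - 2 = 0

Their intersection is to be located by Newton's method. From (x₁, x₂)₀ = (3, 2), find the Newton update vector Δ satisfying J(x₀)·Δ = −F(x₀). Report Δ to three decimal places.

(-0.743, -0.873)

At (3, 2): F = (10.000, -56.000).
Jacobian J = [[-x₂ - 1, -x₁ + 6·x₂ + 5], [-4·x₁·x₂ - x₂^2 + 2, -2·x₁^2 - 2·x₁·x₂ - 6·x₂]].
At the point, J = [[-3.000, 14.000], [-26.000, -42.000]] (det J = 490.000).
Solving J·Δ = −F gives Δ = (-0.743, -0.873).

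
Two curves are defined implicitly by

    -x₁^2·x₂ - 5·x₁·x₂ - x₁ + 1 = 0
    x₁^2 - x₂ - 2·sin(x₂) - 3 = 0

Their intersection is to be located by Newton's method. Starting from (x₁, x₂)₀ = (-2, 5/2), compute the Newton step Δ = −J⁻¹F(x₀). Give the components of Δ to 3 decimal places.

At (-2, 5/2): F = (18.000, -2.69694).
Jacobian J = [[-2·x₁·x₂ - 5·x₂ - 1, -x₁^2 - 5·x₁], [2·x₁, -2·cos(x₂) - 1]].
At the point, J = [[-3.500, 6.000], [-4.000, 0.60229]] (det J = 21.89199).
Solving J·Δ = −F gives Δ = (-1.234, -3.720).

(-1.234, -3.720)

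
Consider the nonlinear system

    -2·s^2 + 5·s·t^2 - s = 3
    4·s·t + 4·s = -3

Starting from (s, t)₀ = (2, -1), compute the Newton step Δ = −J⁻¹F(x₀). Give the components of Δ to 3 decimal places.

At (2, -1): F = (-3.000, 3.000).
Jacobian J = [[-4·s + 5·t^2 - 1, 10·s·t], [4·t + 4, 4·s]].
At the point, J = [[-4.000, -20.000], [0.000, 8.000]] (det J = -32.000).
Solving J·Δ = −F gives Δ = (1.125, -0.375).

(1.125, -0.375)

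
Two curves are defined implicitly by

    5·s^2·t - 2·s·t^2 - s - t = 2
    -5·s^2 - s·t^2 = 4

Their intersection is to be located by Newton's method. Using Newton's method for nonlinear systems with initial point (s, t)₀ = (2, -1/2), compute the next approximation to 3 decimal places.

At (2, -1/2): F = (-14.500, -24.500).
Jacobian J = [[10·s·t - 2·t^2 - 1, 5·s^2 - 4·s·t - 1], [-10·s - t^2, -2·s·t]].
At the point, J = [[-11.500, 23.000], [-20.250, 2.000]] (det J = 442.750).
Solving J·Δ = −F gives Δ = (-1.207, 0.027).
Then the next iterate is (s, t)₁ = (0.793, -0.473).

(0.793, -0.473)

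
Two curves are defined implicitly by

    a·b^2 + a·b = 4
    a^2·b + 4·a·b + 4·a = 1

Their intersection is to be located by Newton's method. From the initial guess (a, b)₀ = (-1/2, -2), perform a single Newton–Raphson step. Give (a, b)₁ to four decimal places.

(15.5000, -20.0000)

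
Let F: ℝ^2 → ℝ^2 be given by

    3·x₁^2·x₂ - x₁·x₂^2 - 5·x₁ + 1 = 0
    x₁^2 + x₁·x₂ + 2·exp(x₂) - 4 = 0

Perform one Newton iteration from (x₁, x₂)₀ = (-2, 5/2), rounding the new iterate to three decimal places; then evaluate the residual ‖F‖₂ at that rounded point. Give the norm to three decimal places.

17.584

At (-2, 5/2): F = (53.500, 19.36499).
Jacobian J = [[6·x₁·x₂ - x₂^2 - 5, 3·x₁^2 - 2·x₁·x₂], [2·x₁ + x₂, x₁ + 2·exp(x₂)]].
At the point, J = [[-41.250, 22.000], [-1.500, 22.36499]] (det J = -889.55575).
Solving J·Δ = −F gives Δ = (0.866, -0.808).
Then the next iterate is (x₁, x₂)₁ = (-1.134, 1.692).
Re-evaluating at (-1.134, 1.692): F = (16.44400, 6.22789), so ‖F‖₂ = 17.584.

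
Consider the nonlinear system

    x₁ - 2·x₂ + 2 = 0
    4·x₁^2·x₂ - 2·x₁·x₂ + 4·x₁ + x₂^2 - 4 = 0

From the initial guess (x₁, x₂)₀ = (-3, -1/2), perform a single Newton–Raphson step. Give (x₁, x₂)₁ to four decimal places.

At (-3, -1/2): F = (0.0000, -36.7500).
Jacobian J = [[1, -2], [8·x₁·x₂ - 2·x₂ + 4, 4·x₁^2 - 2·x₁ + 2·x₂]].
At the point, J = [[1.0000, -2.0000], [17.0000, 41.0000]] (det J = 75.0000).
Solving J·Δ = −F gives Δ = (0.9800, 0.4900).
Then the next iterate is (x₁, x₂)₁ = (-2.0200, -0.0100).

(-2.0200, -0.0100)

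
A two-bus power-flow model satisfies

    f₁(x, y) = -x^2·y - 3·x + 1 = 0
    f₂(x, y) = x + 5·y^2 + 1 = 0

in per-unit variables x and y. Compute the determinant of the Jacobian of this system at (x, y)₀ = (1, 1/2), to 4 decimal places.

-19.0000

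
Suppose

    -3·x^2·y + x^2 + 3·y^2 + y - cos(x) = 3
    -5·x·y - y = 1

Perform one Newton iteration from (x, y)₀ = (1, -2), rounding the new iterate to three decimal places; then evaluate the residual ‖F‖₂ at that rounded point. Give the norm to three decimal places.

15.420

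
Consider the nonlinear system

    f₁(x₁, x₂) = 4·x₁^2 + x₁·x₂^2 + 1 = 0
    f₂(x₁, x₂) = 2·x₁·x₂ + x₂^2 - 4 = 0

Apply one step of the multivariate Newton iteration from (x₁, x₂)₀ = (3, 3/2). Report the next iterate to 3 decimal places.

At (3, 3/2): F = (43.750, 7.250).
Jacobian J = [[8·x₁ + x₂^2, 2·x₁·x₂], [2·x₂, 2·x₁ + 2·x₂]].
At the point, J = [[26.250, 9.000], [3.000, 9.000]] (det J = 209.250).
Solving J·Δ = −F gives Δ = (-1.570, -0.282).
Then the next iterate is (x₁, x₂)₁ = (1.430, 1.218).

(1.430, 1.218)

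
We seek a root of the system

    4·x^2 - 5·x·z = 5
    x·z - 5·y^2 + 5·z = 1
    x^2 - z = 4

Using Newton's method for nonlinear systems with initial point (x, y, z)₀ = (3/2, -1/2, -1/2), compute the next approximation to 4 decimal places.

(3.6406, -5.9094, 4.6719)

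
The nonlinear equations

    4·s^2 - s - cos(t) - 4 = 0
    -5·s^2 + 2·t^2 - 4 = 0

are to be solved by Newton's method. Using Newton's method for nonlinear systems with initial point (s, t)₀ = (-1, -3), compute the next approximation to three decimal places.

(-0.793, -2.078)

At (-1, -3): F = (1.98999, 9.000).
Jacobian J = [[8·s - 1, sin(t)], [-10·s, 4·t]].
At the point, J = [[-9.000, -0.14112], [10.000, -12.000]] (det J = 109.41120).
Solving J·Δ = −F gives Δ = (0.207, 0.922).
Then the next iterate is (s, t)₁ = (-0.793, -2.078).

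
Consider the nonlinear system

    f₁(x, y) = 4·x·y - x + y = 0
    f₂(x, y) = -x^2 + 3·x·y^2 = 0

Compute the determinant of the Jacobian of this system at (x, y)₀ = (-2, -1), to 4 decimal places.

J = [[4·y - 1, 4·x + 1], [-2·x + 3·y^2, 6·x·y]].
At the point, J = [[-5.0000, -7.0000], [7.0000, 12.0000]].
det J = -11.0000.

-11.0000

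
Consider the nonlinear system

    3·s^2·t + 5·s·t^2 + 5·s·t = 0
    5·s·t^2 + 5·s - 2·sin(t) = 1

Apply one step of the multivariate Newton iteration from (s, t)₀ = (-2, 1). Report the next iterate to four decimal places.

At (-2, 1): F = (-8.0000, -22.682942).
Jacobian J = [[6·s·t + 5·t^2 + 5·t, 3·s^2 + 10·s·t + 5·s], [5·t^2 + 5, 10·s·t - 2·cos(t)]].
At the point, J = [[-2.0000, -18.0000], [10.0000, -21.080605]] (det J = 222.161209).
Solving J·Δ = −F gives Δ = (1.0787, -0.5643).
Then the next iterate is (s, t)₁ = (-0.9213, 0.4357).

(-0.9213, 0.4357)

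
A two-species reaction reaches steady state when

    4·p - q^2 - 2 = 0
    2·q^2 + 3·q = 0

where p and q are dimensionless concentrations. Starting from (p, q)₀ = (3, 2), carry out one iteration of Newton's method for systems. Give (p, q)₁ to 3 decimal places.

(0.227, 0.727)

At (3, 2): F = (6.000, 14.000).
Jacobian J = [[4, -2·q], [0, 4·q + 3]].
At the point, J = [[4.000, -4.000], [0.000, 11.000]] (det J = 44.000).
Solving J·Δ = −F gives Δ = (-2.773, -1.273).
Then the next iterate is (p, q)₁ = (0.227, 0.727).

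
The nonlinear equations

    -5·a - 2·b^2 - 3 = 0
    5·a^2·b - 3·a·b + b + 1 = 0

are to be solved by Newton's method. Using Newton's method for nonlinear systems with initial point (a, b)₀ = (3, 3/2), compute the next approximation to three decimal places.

At (3, 3/2): F = (-22.500, 56.500).
Jacobian J = [[-5, -4·b], [10·a·b - 3·b, 5·a^2 - 3·a + 1]].
At the point, J = [[-5.000, -6.000], [40.500, 37.000]] (det J = 58.000).
Solving J·Δ = −F gives Δ = (8.509, -10.841).
Then the next iterate is (a, b)₁ = (11.509, -9.341).

(11.509, -9.341)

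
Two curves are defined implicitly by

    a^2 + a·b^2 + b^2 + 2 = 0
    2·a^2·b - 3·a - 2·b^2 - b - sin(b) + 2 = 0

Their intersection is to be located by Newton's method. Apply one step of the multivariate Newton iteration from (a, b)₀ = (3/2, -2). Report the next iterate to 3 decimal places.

At (3/2, -2): F = (14.250, -16.59070).
Jacobian J = [[2·a + b^2, 2·a·b + 2·b], [4·a·b - 3, 2·a^2 - 4·b - cos(b) - 1]].
At the point, J = [[7.000, -10.000], [-15.000, 11.91615]] (det J = -66.58697).
Solving J·Δ = −F gives Δ = (0.059, 1.466).
Then the next iterate is (a, b)₁ = (1.559, -0.534).

(1.559, -0.534)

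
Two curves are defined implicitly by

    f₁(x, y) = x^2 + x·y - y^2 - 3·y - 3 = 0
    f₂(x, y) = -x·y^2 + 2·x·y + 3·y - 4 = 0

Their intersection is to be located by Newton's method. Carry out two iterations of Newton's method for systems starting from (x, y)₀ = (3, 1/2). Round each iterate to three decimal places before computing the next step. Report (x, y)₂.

At (3, 1/2): F = (5.750, -0.250).
Jacobian J = [[2·x + y, x - 2·y - 3], [-y^2 + 2·y, -2·x·y + 2·x + 3]].
At the point, J = [[6.500, -1.000], [0.750, 6.000]] (det J = 39.750).
Solving J·Δ = −F gives Δ = (-0.862, 0.149).
Then the next iterate is (x, y)₁ = (2.138, 0.649).
Round to (2.138, 0.649) and repeat: F = (0.59040, -0.17840), J = [[4.925, -2.160], [0.87680, 4.50088]].
Δ = (-0.094, 0.058), so (x, y)₂ = (2.044, 0.707).

(2.044, 0.707)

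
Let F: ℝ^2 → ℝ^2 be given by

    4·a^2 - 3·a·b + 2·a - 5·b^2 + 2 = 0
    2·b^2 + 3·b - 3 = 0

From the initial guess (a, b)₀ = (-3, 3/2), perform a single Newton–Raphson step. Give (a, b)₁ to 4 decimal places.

At (-3, 3/2): F = (34.2500, 6.0000).
Jacobian J = [[8·a - 3·b + 2, -3·a - 10·b], [0, 4·b + 3]].
At the point, J = [[-26.5000, -6.0000], [0.0000, 9.0000]] (det J = -238.5000).
Solving J·Δ = −F gives Δ = (1.4434, -0.6667).
Then the next iterate is (a, b)₁ = (-1.5566, 0.8333).

(-1.5566, 0.8333)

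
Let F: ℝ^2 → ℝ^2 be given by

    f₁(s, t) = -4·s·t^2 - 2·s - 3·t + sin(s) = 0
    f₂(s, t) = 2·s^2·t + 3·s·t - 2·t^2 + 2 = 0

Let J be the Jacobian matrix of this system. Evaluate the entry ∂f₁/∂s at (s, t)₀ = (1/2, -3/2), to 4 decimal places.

-10.1224

∂f₁/∂s = -4·t^2 + cos(s) - 2.
At (1/2, -3/2) this is -10.1224.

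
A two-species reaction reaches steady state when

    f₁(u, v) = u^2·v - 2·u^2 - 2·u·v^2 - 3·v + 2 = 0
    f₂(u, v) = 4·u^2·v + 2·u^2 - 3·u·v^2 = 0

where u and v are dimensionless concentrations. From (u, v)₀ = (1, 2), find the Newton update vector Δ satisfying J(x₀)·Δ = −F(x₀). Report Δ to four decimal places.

(-0.5278, -0.7778)

At (1, 2): F = (-12.0000, -2.0000).
Jacobian J = [[2·u·v - 4·u - 2·v^2, u^2 - 4·u·v - 3], [8·u·v + 4·u - 3·v^2, 4·u^2 - 6·u·v]].
At the point, J = [[-8.0000, -10.0000], [8.0000, -8.0000]] (det J = 144.0000).
Solving J·Δ = −F gives Δ = (-0.5278, -0.7778).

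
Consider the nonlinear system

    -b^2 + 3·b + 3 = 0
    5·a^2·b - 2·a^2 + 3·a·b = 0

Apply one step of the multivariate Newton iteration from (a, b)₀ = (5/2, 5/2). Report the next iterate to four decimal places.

At (5/2, 5/2): F = (4.2500, 84.3750).
Jacobian J = [[0, -2·b + 3], [10·a·b - 4·a + 3·b, 5·a^2 + 3·a]].
At the point, J = [[0.0000, -2.0000], [60.0000, 38.7500]] (det J = 120.0000).
Solving J·Δ = −F gives Δ = (-2.7786, 2.1250).
Then the next iterate is (a, b)₁ = (-0.2786, 4.6250).

(-0.2786, 4.6250)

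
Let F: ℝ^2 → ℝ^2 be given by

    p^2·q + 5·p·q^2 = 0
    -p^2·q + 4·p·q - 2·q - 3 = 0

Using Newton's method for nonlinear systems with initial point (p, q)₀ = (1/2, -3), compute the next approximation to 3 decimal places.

(0.230, -2.293)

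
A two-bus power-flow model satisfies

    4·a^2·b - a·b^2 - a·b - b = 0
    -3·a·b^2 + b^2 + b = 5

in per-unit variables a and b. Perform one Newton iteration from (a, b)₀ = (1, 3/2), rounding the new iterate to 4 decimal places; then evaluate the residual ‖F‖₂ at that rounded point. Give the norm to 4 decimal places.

At (1, 3/2): F = (0.7500, -8.0000).
Jacobian J = [[8·a·b - b^2 - b, 4·a^2 - 2·a·b - a - 1], [-3·b^2, -6·a·b + 2·b + 1]].
At the point, J = [[8.2500, -1.0000], [-6.7500, -5.0000]] (det J = -48.0000).
Solving J·Δ = −F gives Δ = (-0.2448, -1.2695).
Then the next iterate is (a, b)₁ = (0.7552, 0.2305).
Re-evaluating at (0.7552, 0.2305): F = (0.081144, -4.836742), so ‖F‖₂ = 4.8374.

4.8374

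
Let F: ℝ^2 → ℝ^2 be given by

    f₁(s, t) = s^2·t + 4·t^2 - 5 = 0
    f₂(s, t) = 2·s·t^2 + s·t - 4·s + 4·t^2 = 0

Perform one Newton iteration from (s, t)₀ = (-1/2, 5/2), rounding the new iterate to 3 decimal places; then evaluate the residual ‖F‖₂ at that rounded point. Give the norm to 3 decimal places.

At (-1/2, 5/2): F = (20.625, 19.500).
Jacobian J = [[2·s·t, s^2 + 8·t], [2·t^2 + t - 4, 4·s·t + s + 8·t]].
At the point, J = [[-2.500, 20.250], [11.000, 14.500]] (det J = -259.000).
Solving J·Δ = −F gives Δ = (-0.370, -1.064).
Then the next iterate is (s, t)₁ = (-0.870, 1.436).
Re-evaluating at (-0.870, 1.436): F = (4.33529, 6.89102), so ‖F‖₂ = 8.141.

8.141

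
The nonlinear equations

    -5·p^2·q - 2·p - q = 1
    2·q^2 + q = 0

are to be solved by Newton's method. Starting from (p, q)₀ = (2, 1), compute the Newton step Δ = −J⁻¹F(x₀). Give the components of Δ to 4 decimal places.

At (2, 1): F = (-26.0000, 3.0000).
Jacobian J = [[-10·p·q - 2, -5·p^2 - 1], [0, 4·q + 1]].
At the point, J = [[-22.0000, -21.0000], [0.0000, 5.0000]] (det J = -110.0000).
Solving J·Δ = −F gives Δ = (-0.6091, -0.6000).

(-0.6091, -0.6000)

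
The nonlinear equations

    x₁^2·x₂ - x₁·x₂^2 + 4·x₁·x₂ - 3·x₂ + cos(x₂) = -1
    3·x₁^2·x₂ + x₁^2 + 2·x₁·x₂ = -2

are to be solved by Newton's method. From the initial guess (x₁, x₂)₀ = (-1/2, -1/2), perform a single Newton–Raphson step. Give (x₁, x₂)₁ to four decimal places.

(4.7550, -1.5101)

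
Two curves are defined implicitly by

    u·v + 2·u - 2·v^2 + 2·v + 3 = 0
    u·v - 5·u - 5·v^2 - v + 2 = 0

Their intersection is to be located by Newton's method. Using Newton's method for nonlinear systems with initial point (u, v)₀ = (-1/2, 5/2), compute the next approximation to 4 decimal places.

At (-1/2, 5/2): F = (-6.7500, -30.5000).
Jacobian J = [[v + 2, u - 4·v + 2], [v - 5, u - 10·v - 1]].
At the point, J = [[4.5000, -8.5000], [-2.5000, -26.5000]] (det J = -140.5000).
Solving J·Δ = −F gives Δ = (-0.5721, -1.0970).
Then the next iterate is (u, v)₁ = (-1.0721, 1.4030).

(-1.0721, 1.4030)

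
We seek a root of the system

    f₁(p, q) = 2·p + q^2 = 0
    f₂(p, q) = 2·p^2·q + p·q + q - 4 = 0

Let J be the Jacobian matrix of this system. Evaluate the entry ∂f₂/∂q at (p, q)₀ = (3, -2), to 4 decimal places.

22.0000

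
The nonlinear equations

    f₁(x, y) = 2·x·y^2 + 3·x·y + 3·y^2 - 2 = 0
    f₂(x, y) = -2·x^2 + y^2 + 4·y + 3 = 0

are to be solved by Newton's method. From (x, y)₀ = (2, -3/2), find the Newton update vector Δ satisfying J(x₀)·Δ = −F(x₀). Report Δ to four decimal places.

At (2, -3/2): F = (4.7500, -8.7500).
Jacobian J = [[2·y^2 + 3·y, 4·x·y + 3·x + 6·y], [-4·x, 2·y + 4]].
At the point, J = [[0.0000, -15.0000], [-8.0000, 1.0000]] (det J = -120.0000).
Solving J·Δ = −F gives Δ = (-1.0542, 0.3167).

(-1.0542, 0.3167)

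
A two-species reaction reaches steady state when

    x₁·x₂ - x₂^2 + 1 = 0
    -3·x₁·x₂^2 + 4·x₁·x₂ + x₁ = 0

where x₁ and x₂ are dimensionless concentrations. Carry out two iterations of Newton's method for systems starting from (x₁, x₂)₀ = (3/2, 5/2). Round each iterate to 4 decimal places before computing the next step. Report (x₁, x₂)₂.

(1.0443, 1.6535)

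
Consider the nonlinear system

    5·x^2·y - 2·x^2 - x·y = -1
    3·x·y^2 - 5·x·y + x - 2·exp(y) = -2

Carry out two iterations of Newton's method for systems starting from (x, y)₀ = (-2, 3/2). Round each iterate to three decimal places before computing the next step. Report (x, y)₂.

At (-2, 3/2): F = (26.000, -7.46338).
Jacobian J = [[10·x·y - 4·x - y, 5·x^2 - x], [3·y^2 - 5·y + 1, 6·x·y - 5·x - 2·exp(y)]].
At the point, J = [[-23.500, 22.000], [0.250, -16.96338]] (det J = 393.13939).
Solving J·Δ = −F gives Δ = (0.704, -0.430).
Then the next iterate is (x, y)₁ = (-1.296, 1.070).
Round to (-1.296, 1.070) and repeat: F = (8.01343, -2.64453), J = [[-9.75320, 9.69408], [-0.91530, -7.67108]].
Δ = (0.428, -0.396), so (x, y)₂ = (-0.868, 0.674).

(-0.868, 0.674)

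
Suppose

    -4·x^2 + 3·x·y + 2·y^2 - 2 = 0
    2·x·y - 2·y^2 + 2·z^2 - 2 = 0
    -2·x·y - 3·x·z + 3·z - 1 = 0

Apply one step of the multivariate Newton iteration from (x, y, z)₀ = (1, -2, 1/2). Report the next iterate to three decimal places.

(0.432, -1.210, 2.164)

At (1, -2, 1/2): F = (-4.000, -13.500, 3.000).
Jacobian J = [[-8·x + 3·y, 3·x + 4·y, 0], [2·y, 2·x - 4·y, 4·z], [-2·y - 3·z, -2·x, -3·x + 3]].
At the point, J = [[-14.000, -5.000, 0.000], [-4.000, 10.000, 2.000], [2.500, -2.000, 0.000]] (det J = -81.000).
Solving J·Δ = −F gives Δ = (-0.568, 0.790, 1.664).
Then the next iterate is (x, y, z)₁ = (0.432, -1.210, 2.164).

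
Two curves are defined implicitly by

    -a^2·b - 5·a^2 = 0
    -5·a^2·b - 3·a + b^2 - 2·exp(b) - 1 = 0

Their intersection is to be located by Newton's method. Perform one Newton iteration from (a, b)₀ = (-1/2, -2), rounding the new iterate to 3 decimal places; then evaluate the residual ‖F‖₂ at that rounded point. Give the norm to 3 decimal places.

At (-1/2, -2): F = (-0.750, 6.72933).
Jacobian J = [[-2·a·b - 10·a, -a^2], [-10·a·b - 3, -5·a^2 + 2·b - 2·exp(b)]].
At the point, J = [[3.000, -0.250], [-13.000, -5.52067]] (det J = -19.81201).
Solving J·Δ = −F gives Δ = (0.294, 0.527).
Then the next iterate is (a, b)₁ = (-0.206, -1.473).
Re-evaluating at (-0.206, -1.473): F = (-0.14967, 1.64180), so ‖F‖₂ = 1.649.

1.649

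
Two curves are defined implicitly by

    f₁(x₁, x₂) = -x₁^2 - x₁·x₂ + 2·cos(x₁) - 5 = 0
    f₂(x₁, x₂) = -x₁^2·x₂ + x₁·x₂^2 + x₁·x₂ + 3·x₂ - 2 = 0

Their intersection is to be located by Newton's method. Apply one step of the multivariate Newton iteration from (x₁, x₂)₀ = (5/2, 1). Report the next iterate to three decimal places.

(0.770, -0.162)

At (5/2, 1): F = (-15.35229, -0.250).
Jacobian J = [[-2·x₁ - x₂ - 2·sin(x₁), -x₁], [-2·x₁·x₂ + x₂^2 + x₂, -x₁^2 + 2·x₁·x₂ + x₁ + 3]].
At the point, J = [[-7.19694, -2.500], [-3.000, 4.250]] (det J = -38.08701).
Solving J·Δ = −F gives Δ = (-1.730, -1.162).
Then the next iterate is (x₁, x₂)₁ = (0.770, -0.162).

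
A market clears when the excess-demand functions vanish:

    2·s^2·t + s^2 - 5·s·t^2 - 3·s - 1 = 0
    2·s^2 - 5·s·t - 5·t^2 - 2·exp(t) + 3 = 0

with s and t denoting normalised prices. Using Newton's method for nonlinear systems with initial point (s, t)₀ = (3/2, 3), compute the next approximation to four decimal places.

(1.2751, 1.7364)

At (3/2, 3): F = (-57.2500, -100.171074).
Jacobian J = [[4·s·t + 2·s - 5·t^2 - 3, 2·s^2 - 10·s·t], [4·s - 5·t, -5·s - 10·t - 2·exp(t)]].
At the point, J = [[-27.0000, -40.5000], [-9.0000, -77.671074]] (det J = 1732.618994).
Solving J·Δ = −F gives Δ = (-0.2249, -1.2636).
Then the next iterate is (s, t)₁ = (1.2751, 1.7364).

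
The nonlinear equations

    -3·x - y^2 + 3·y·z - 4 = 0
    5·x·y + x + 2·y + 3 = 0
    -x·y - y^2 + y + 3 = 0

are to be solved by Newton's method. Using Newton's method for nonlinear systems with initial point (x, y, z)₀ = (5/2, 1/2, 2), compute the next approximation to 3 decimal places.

At (5/2, 1/2, 2): F = (-8.750, 12.750, 2.000).
Jacobian J = [[-3, -2·y + 3·z, 3·y], [5·y + 1, 5·x + 2, 0], [-y, -x - 2·y + 1, 0]].
At the point, J = [[-3.000, 5.000, 1.500], [3.500, 14.500, 0.000], [-0.500, -2.500, 0.000]] (det J = -2.250).
Solving J·Δ = −F gives Δ = (-40.583, 8.917, -105.056).
Then the next iterate is (x, y, z)₁ = (-38.083, 9.417, -103.056).

(-38.083, 9.417, -103.056)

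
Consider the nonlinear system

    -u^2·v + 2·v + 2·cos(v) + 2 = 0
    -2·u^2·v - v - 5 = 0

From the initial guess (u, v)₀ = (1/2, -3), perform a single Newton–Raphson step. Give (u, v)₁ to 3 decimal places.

At (1/2, -3): F = (-5.22998, -0.500).
Jacobian J = [[-2·u·v, -u^2 - 2·sin(v) + 2], [-4·u·v, -2·u^2 - 1]].
At the point, J = [[3.000, 2.03224], [6.000, -1.500]] (det J = -16.69344).
Solving J·Δ = −F gives Δ = (0.531, 1.790).
Then the next iterate is (u, v)₁ = (1.031, -1.210).

(1.031, -1.210)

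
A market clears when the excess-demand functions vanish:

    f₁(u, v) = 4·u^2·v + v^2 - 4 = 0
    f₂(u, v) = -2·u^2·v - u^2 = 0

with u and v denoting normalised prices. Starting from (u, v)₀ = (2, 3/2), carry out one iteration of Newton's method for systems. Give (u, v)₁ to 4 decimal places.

(0.8750, 1.7500)

At (2, 3/2): F = (22.2500, -16.0000).
Jacobian J = [[8·u·v, 4·u^2 + 2·v], [-4·u·v - 2·u, -2·u^2]].
At the point, J = [[24.0000, 19.0000], [-16.0000, -8.0000]] (det J = 112.0000).
Solving J·Δ = −F gives Δ = (-1.1250, 0.2500).
Then the next iterate is (u, v)₁ = (0.8750, 1.7500).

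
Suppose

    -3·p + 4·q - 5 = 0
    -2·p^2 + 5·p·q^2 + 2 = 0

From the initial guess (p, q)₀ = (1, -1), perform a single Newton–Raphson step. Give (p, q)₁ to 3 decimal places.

At (1, -1): F = (-12.000, 5.000).
Jacobian J = [[-3, 4], [-4·p + 5·q^2, 10·p·q]].
At the point, J = [[-3.000, 4.000], [1.000, -10.000]] (det J = 26.000).
Solving J·Δ = −F gives Δ = (-3.846, 0.115).
Then the next iterate is (p, q)₁ = (-2.846, -0.885).

(-2.846, -0.885)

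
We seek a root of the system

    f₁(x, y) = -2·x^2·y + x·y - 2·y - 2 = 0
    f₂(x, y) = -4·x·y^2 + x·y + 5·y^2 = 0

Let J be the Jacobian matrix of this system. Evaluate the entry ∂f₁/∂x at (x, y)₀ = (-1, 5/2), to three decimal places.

12.500

∂f₁/∂x = -4·x·y + y.
At (-1, 5/2) this is 12.500.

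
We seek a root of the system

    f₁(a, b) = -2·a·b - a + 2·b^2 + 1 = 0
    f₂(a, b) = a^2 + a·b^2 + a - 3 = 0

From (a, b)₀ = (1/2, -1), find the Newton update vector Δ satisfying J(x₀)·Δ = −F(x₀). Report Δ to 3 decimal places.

(0.875, 0.875)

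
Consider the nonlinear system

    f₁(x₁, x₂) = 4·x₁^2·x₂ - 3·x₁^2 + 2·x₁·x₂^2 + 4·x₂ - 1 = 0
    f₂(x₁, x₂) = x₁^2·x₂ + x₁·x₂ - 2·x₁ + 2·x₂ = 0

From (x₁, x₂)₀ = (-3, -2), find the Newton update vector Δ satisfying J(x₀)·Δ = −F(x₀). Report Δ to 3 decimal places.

(5.200, -3.950)

At (-3, -2): F = (-132.000, -10.000).
Jacobian J = [[8·x₁·x₂ - 6·x₁ + 2·x₂^2, 4·x₁^2 + 4·x₁·x₂ + 4], [2·x₁·x₂ + x₂ - 2, x₁^2 + x₁ + 2]].
At the point, J = [[74.000, 64.000], [8.000, 8.000]] (det J = 80.000).
Solving J·Δ = −F gives Δ = (5.200, -3.950).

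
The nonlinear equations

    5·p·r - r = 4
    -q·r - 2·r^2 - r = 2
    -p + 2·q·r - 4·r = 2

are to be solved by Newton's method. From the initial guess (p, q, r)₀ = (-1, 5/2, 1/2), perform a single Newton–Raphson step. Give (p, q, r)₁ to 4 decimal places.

At (-1, 5/2, 1/2): F = (-7.0000, -4.2500, -0.5000).
Jacobian J = [[5·r, 0, 5·p - 1], [0, -r, -q - 4·r - 1], [-1, 2·r, 2·q - 4]].
At the point, J = [[2.5000, 0.0000, -6.0000], [0.0000, -0.5000, -5.5000], [-1.0000, 1.0000, 1.0000]] (det J = 15.5000).
Solving J·Δ = −F gives Δ = (0.5161, 1.9677, -0.9516).
Then the next iterate is (p, q, r)₁ = (-0.4839, 4.4677, -0.4516).

(-0.4839, 4.4677, -0.4516)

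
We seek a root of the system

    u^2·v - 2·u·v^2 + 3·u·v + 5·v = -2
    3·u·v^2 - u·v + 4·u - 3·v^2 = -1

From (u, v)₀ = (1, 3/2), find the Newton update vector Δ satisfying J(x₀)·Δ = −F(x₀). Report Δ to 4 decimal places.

At (1, 3/2): F = (11.0000, 3.5000).
Jacobian J = [[2·u·v - 2·v^2 + 3·v, u^2 - 4·u·v + 3·u + 5], [3·v^2 - v + 4, 6·u·v - u - 6·v]].
At the point, J = [[3.0000, 3.0000], [9.2500, -1.0000]] (det J = -30.7500).
Solving J·Δ = −F gives Δ = (-0.6992, -2.9675).

(-0.6992, -2.9675)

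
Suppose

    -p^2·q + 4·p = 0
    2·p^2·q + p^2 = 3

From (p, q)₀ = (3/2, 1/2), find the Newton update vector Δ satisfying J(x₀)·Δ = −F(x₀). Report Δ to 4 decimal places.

At (3/2, 1/2): F = (4.8750, 1.5000).
Jacobian J = [[-2·p·q + 4, -p^2], [4·p·q + 2·p, 2·p^2]].
At the point, J = [[2.5000, -2.2500], [6.0000, 4.5000]] (det J = 24.7500).
Solving J·Δ = −F gives Δ = (-1.0227, 1.0303).

(-1.0227, 1.0303)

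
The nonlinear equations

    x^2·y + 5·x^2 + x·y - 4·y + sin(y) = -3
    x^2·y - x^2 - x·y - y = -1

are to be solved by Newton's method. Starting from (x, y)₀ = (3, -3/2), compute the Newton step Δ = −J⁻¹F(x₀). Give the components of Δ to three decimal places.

(-1.454, -0.825)

At (3, -3/2): F = (35.00251, -15.500).
Jacobian J = [[2·x·y + 10·x + y, x^2 + x + cos(y) - 4], [2·x·y - 2·x - y, x^2 - x - 1]].
At the point, J = [[19.500, 8.07074], [-13.500, 5.000]] (det J = 206.45495).
Solving J·Δ = −F gives Δ = (-1.454, -0.825).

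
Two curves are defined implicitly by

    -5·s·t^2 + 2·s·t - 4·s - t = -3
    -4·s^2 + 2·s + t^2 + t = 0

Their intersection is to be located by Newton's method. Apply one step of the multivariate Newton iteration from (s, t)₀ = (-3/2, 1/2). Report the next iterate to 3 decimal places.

(-0.507, -0.829)

At (-3/2, 1/2): F = (8.875, -11.250).
Jacobian J = [[-5·t^2 + 2·t - 4, -10·s·t + 2·s - 1], [-8·s + 2, 2·t + 1]].
At the point, J = [[-4.250, 3.500], [14.000, 2.000]] (det J = -57.500).
Solving J·Δ = −F gives Δ = (0.993, -1.329).
Then the next iterate is (s, t)₁ = (-0.507, -0.829).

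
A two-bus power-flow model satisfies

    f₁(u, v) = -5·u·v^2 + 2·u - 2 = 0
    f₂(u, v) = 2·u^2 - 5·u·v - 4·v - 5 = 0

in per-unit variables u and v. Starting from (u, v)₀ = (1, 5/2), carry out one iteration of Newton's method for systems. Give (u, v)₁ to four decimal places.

At (1, 5/2): F = (-31.2500, -25.5000).
Jacobian J = [[-5·v^2 + 2, -10·u·v], [4·u - 5·v, -5·u - 4]].
At the point, J = [[-29.2500, -25.0000], [-8.5000, -9.0000]] (det J = 50.7500).
Solving J·Δ = −F gives Δ = (7.0197, -9.4631).
Then the next iterate is (u, v)₁ = (8.0197, -6.9631).

(8.0197, -6.9631)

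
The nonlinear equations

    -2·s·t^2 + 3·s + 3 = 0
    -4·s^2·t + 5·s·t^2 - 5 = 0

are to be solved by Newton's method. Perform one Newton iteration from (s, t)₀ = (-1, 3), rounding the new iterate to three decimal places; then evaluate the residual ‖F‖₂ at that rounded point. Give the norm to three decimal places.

At (-1, 3): F = (18.000, -62.000).
Jacobian J = [[-2·t^2 + 3, -4·s·t], [-8·s·t + 5·t^2, -4·s^2 + 10·s·t]].
At the point, J = [[-15.000, 12.000], [69.000, -34.000]] (det J = -318.000).
Solving J·Δ = −F gives Δ = (0.415, -0.981).
Then the next iterate is (s, t)₁ = (-0.585, 2.019).
Re-evaluating at (-0.585, 2.019): F = (6.01434, -19.68717), so ‖F‖₂ = 20.585.

20.585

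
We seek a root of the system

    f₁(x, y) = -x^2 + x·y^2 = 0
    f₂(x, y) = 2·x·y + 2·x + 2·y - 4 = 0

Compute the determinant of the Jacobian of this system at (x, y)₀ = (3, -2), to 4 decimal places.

-40.0000

J = [[-2·x + y^2, 2·x·y], [2·y + 2, 2·x + 2]].
At the point, J = [[-2.0000, -12.0000], [-2.0000, 8.0000]].
det J = -40.0000.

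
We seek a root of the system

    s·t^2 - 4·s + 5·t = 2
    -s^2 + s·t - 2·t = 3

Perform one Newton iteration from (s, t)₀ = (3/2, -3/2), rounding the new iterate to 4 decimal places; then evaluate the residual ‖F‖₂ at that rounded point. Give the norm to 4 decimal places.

147.3310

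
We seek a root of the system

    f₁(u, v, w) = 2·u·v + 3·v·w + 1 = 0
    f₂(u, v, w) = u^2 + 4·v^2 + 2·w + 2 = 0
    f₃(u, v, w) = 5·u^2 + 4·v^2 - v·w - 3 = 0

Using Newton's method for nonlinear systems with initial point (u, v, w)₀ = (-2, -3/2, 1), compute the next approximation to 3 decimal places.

(-1.416, -0.295, 0.898)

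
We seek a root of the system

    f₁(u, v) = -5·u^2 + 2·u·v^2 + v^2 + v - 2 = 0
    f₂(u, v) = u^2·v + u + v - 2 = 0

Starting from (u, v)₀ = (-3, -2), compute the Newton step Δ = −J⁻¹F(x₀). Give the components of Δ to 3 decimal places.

(1.542, 0.495)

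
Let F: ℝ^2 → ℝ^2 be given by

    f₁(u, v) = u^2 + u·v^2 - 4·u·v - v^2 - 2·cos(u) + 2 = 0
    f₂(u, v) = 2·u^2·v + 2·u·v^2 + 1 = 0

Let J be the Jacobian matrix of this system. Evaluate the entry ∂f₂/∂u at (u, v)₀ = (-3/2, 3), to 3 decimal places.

∂f₂/∂u = 4·u·v + 2·v^2.
At (-3/2, 3) this is 0.000.

0.000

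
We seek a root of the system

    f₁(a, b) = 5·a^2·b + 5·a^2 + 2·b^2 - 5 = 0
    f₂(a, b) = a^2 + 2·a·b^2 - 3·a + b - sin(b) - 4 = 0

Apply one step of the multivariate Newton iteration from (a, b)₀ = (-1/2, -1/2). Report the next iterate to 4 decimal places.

(-1.6489, -1.8370)

At (-1/2, -1/2): F = (-3.8750, -2.520574).
Jacobian J = [[10·a·b + 10·a, 5·a^2 + 4·b], [2·a + 2·b^2 - 3, 4·a·b - cos(b) + 1]].
At the point, J = [[-2.5000, -0.7500], [-3.5000, 1.122417]] (det J = -5.431044).
Solving J·Δ = −F gives Δ = (-1.1489, -1.3370).
Then the next iterate is (a, b)₁ = (-1.6489, -1.8370).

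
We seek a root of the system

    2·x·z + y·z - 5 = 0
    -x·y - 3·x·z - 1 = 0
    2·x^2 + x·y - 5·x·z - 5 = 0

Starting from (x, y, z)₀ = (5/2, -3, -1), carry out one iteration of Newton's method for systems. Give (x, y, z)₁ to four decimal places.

(62.2500, -19.3000, 54.1000)

At (5/2, -3, -1): F = (-7.0000, 14.0000, 12.5000).
Jacobian J = [[2·z, z, 2·x + y], [-y - 3·z, -x, -3·x], [4·x + y - 5·z, x, -5·x]].
At the point, J = [[-2.0000, -1.0000, 2.0000], [6.0000, -2.5000, -7.5000], [12.0000, 2.5000, -12.5000]] (det J = 5.0000).
Solving J·Δ = −F gives Δ = (59.7500, -16.3000, 55.1000).
Then the next iterate is (x, y, z)₁ = (62.2500, -19.3000, 54.1000).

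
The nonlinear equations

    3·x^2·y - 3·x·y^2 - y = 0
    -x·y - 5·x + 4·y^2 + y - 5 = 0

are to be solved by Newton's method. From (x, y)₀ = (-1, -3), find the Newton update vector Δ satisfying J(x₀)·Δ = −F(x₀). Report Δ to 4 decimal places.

(-0.1084, 1.3735)

At (-1, -3): F = (21.0000, 30.0000).
Jacobian J = [[6·x·y - 3·y^2, 3·x^2 - 6·x·y - 1], [-y - 5, -x + 8·y + 1]].
At the point, J = [[-9.0000, -16.0000], [-2.0000, -22.0000]] (det J = 166.0000).
Solving J·Δ = −F gives Δ = (-0.1084, 1.3735).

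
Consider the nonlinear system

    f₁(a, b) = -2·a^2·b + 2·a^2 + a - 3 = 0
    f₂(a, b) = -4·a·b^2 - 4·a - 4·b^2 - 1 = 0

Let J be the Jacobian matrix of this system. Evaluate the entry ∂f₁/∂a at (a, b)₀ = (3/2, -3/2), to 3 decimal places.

16.000

∂f₁/∂a = -4·a·b + 4·a + 1.
At (3/2, -3/2) this is 16.000.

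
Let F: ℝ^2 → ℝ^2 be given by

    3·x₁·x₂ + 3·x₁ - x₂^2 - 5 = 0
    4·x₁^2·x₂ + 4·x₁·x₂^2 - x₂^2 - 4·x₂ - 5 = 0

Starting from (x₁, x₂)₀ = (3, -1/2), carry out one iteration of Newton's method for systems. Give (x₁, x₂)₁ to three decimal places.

(1.822, -0.248)

At (3, -1/2): F = (-0.750, -18.250).
Jacobian J = [[3·x₂ + 3, 3·x₁ - 2·x₂], [8·x₁·x₂ + 4·x₂^2, 4·x₁^2 + 8·x₁·x₂ - 2·x₂ - 4]].
At the point, J = [[1.500, 10.000], [-11.000, 21.000]] (det J = 141.500).
Solving J·Δ = −F gives Δ = (-1.178, 0.252).
Then the next iterate is (x₁, x₂)₁ = (1.822, -0.248).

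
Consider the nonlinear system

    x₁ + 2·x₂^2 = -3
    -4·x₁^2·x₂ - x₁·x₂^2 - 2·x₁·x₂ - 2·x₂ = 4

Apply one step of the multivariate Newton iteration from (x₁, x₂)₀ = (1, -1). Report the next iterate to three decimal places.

At (1, -1): F = (6.000, 3.000).
Jacobian J = [[1, 4·x₂], [-8·x₁·x₂ - x₂^2 - 2·x₂, -4·x₁^2 - 2·x₁·x₂ - 2·x₁ - 2]].
At the point, J = [[1.000, -4.000], [9.000, -6.000]] (det J = 30.000).
Solving J·Δ = −F gives Δ = (0.800, 1.700).
Then the next iterate is (x₁, x₂)₁ = (1.800, 0.700).

(1.800, 0.700)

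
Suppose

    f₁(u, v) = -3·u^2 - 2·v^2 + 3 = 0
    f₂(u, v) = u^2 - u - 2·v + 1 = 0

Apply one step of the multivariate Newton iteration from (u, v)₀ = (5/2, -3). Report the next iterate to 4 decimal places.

(-0.9167, -4.4583)

At (5/2, -3): F = (-33.7500, 10.7500).
Jacobian J = [[-6·u, -4·v], [2·u - 1, -2]].
At the point, J = [[-15.0000, 12.0000], [4.0000, -2.0000]] (det J = -18.0000).
Solving J·Δ = −F gives Δ = (-3.4167, -1.4583).
Then the next iterate is (u, v)₁ = (-0.9167, -4.4583).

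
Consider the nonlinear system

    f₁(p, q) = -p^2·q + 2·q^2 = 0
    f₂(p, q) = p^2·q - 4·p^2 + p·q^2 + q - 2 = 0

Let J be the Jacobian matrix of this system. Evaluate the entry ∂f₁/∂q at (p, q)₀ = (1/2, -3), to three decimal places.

-12.250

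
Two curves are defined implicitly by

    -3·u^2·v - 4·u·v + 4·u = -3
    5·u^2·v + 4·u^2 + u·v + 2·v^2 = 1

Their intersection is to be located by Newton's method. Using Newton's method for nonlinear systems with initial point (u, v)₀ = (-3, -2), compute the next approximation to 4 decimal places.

At (-3, -2): F = (21.0000, -41.0000).
Jacobian J = [[-6·u·v - 4·v + 4, -3·u^2 - 4·u], [10·u·v + 8·u + v, 5·u^2 + u + 4·v]].
At the point, J = [[-24.0000, -15.0000], [34.0000, 34.0000]] (det J = -306.0000).
Solving J·Δ = −F gives Δ = (0.3235, 0.8824).
Then the next iterate is (u, v)₁ = (-2.6765, -1.1176).

(-2.6765, -1.1176)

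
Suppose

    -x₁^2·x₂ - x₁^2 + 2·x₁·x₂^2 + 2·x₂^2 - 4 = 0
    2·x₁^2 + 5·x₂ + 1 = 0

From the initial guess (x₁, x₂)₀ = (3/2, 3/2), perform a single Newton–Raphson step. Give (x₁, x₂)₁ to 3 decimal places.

At (3/2, 3/2): F = (1.625, 13.000).
Jacobian J = [[-2·x₁·x₂ - 2·x₁ + 2·x₂^2, -x₁^2 + 4·x₁·x₂ + 4·x₂], [4·x₁, 5]].
At the point, J = [[-3.000, 12.750], [6.000, 5.000]] (det J = -91.500).
Solving J·Δ = −F gives Δ = (-1.723, -0.533).
Then the next iterate is (x₁, x₂)₁ = (-0.223, 0.967).

(-0.223, 0.967)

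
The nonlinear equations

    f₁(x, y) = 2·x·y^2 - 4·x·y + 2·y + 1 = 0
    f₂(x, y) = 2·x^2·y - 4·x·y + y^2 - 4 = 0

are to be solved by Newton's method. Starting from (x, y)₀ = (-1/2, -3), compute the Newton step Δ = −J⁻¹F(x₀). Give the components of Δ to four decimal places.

(0.3333, 1.0000)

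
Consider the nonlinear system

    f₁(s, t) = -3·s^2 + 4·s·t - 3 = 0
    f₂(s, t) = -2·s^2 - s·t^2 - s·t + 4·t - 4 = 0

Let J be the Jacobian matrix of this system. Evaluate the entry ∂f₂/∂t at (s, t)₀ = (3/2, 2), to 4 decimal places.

∂f₂/∂t = -2·s·t - s + 4.
At (3/2, 2) this is -3.5000.

-3.5000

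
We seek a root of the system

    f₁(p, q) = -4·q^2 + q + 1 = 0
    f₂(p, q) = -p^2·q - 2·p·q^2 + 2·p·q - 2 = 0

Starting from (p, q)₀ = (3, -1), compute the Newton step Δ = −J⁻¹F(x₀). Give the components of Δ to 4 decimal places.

At (3, -1): F = (-4.0000, -5.0000).
Jacobian J = [[0, -8·q + 1], [-2·p·q - 2·q^2 + 2·q, -p^2 - 4·p·q + 2·p]].
At the point, J = [[0.0000, 9.0000], [2.0000, 9.0000]] (det J = -18.0000).
Solving J·Δ = −F gives Δ = (0.5000, 0.4444).

(0.5000, 0.4444)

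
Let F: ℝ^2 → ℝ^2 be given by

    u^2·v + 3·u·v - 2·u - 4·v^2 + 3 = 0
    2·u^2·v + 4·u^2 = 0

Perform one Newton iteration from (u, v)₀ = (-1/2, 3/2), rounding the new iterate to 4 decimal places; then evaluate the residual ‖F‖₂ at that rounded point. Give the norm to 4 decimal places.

At (-1/2, 3/2): F = (-6.8750, 1.7500).
Jacobian J = [[2·u·v + 3·v - 2, u^2 + 3·u - 8·v], [4·u·v + 8·u, 2·u^2]].
At the point, J = [[1.0000, -13.2500], [-7.0000, 0.5000]] (det J = -92.2500).
Solving J·Δ = −F gives Δ = (0.2141, -0.5027).
Then the next iterate is (u, v)₁ = (-0.2859, 0.9973).
Re-evaluating at (-0.2859, 0.9973): F = (-1.180495, 0.489991), so ‖F‖₂ = 1.2781.

1.2781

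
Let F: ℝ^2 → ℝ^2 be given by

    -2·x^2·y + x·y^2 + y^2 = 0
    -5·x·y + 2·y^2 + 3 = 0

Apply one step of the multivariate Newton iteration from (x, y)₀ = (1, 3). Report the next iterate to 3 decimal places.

At (1, 3): F = (12.000, 6.000).
Jacobian J = [[-4·x·y + y^2, -2·x^2 + 2·x·y + 2·y], [-5·y, -5·x + 4·y]].
At the point, J = [[-3.000, 10.000], [-15.000, 7.000]] (det J = 129.000).
Solving J·Δ = −F gives Δ = (-0.186, -1.256).
Then the next iterate is (x, y)₁ = (0.814, 1.744).

(0.814, 1.744)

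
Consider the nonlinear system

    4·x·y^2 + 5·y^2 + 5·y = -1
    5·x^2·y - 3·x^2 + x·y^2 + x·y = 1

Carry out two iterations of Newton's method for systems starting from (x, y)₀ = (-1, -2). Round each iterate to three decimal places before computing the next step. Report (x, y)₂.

(-0.483, -0.233)

At (-1, -2): F = (-5.000, -16.000).
Jacobian J = [[4·y^2, 8·x·y + 10·y + 5], [10·x·y - 6·x + y^2 + y, 5·x^2 + 2·x·y + x]].
At the point, J = [[16.000, 1.000], [28.000, 8.000]] (det J = 100.000).
Solving J·Δ = −F gives Δ = (0.240, 1.160).
Then the next iterate is (x, y)₁ = (-0.760, -0.840).
Round to (-0.760, -0.840) and repeat: F = (-1.81702, -5.05658), J = [[2.82240, 1.70720], [10.80960, 3.40480]].
Δ = (0.277, 0.607), so (x, y)₂ = (-0.483, -0.233).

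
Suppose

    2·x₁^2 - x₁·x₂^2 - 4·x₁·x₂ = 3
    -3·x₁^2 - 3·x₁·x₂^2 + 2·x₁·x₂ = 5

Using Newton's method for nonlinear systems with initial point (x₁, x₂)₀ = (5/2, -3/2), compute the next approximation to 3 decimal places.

At (5/2, -3/2): F = (18.875, -48.125).
Jacobian J = [[4·x₁ - x₂^2 - 4·x₂, -2·x₁·x₂ - 4·x₁], [-6·x₁ - 3·x₂^2 + 2·x₂, -6·x₁·x₂ + 2·x₁]].
At the point, J = [[13.750, -2.500], [-24.750, 27.500]] (det J = 316.250).
Solving J·Δ = −F gives Δ = (-1.261, 0.615).
Then the next iterate is (x₁, x₂)₁ = (1.239, -0.885).

(1.239, -0.885)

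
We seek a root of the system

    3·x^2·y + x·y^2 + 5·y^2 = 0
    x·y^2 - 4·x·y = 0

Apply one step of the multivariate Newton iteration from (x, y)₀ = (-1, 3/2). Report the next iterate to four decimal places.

(-0.1364, 0.9886)

At (-1, 3/2): F = (13.5000, 3.7500).
Jacobian J = [[6·x·y + y^2, 3·x^2 + 2·x·y + 10·y], [y^2 - 4·y, 2·x·y - 4·x]].
At the point, J = [[-6.7500, 15.0000], [-3.7500, 1.0000]] (det J = 49.5000).
Solving J·Δ = −F gives Δ = (0.8636, -0.5114).
Then the next iterate is (x, y)₁ = (-0.1364, 0.9886).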